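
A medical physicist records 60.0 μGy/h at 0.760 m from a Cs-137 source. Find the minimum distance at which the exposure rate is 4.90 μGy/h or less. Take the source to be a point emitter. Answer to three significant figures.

2.66 m

Since intensity falls as 1/r², d₂ = d₁·√(I₁/I₂).
I₁/I₂ = 60.0/4.90 = 12.24, so d₂ = 0.760 × √12.24 = 2.659 m.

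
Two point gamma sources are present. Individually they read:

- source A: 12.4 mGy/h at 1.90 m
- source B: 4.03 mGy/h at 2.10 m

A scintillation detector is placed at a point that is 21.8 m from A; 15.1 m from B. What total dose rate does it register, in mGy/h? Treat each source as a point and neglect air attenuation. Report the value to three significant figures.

0.172 mGy/h

Each source contributes Iᵢ·(dᵢ/rᵢ)²; contributions add.
A: 12.4 × (1.90/21.8)² = 0.09419 mGy/h
B: 4.03 × (2.10/15.1)² = 0.07795 mGy/h
Total = 0.09419 + 0.07795 = 0.1721 mGy/h.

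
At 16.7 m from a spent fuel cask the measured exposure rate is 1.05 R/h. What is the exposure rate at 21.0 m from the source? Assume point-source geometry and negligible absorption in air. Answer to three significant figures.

0.664 R/h

Applying the 1/r² law, scaling from 16.7 m to 21.0 m:
(16.7/21.0)² = 0.6324, so 1.05 × 0.6324 = 0.6640 R/h.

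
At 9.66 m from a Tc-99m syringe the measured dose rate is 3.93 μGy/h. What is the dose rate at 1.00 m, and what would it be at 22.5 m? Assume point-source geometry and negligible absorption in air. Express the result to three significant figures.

367 μGy/h; 0.724 μGy/h

By the inverse-square law,
At 1.00 m: (9.66/1.00)² = 93.32, so 3.93 × 93.32 = 366.7 μGy/h
At 22.5 m: 366.7 × (1.00/22.5)² = 366.7 × 0.001975 = 0.7242 μGy/h.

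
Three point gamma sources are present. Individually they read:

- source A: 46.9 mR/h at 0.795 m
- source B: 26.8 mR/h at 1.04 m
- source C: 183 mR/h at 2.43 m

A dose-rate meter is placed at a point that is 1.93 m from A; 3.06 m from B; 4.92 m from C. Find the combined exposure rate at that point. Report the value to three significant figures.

55.7 mR/h

By superposition, sum each source's inverse-square contribution:
A: 46.9 × (0.795/1.93)² = 7.958 mR/h
B: 26.8 × (1.04/3.06)² = 3.096 mR/h
C: 183 × (2.43/4.92)² = 44.64 mR/h
Total = 7.958 + 3.096 + 44.64 = 55.69 mR/h.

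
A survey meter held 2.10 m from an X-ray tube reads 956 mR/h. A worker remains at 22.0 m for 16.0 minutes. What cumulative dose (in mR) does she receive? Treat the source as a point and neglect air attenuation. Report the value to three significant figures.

2.32 mR

By the inverse-square law, rate at 22.0 m:
(2.10/22.0)² = 0.009112, so 956 × 0.009112 = 8.711 mR/h.
Dose = rate × time = 8.711 mR/h × 0.2667 h = 2.323 mR.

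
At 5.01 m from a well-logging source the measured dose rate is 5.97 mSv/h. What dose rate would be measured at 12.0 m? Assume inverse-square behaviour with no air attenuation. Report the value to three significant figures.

1.04 mSv/h

Applying the 1/r² law, scaling from 5.01 m to 12.0 m:
5.97 × (5.01/12.0)² = 5.97 × 0.1743 = 1.041 mSv/h.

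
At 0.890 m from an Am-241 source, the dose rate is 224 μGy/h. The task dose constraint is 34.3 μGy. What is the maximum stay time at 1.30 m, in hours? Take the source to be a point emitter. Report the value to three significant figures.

0.327 h

Since intensity falls as 1/r², rate at 1.30 m:
224 × (0.890/1.30)² = 224 × 0.4687 = 105.0 μGy/h.
Stay time = 34.3 μGy ÷ 105.0 μGy/h = 0.3267 h.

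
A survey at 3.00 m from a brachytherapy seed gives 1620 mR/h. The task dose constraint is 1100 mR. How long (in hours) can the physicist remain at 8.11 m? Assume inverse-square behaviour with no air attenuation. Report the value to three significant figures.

4.96 h

By the inverse-square law, rate at 8.11 m:
1620 × (3.00/8.11)² = 1620 × 0.1368 = 221.6 mR/h.
Stay time = 1100 mR ÷ 221.6 mR/h = 4.964 h.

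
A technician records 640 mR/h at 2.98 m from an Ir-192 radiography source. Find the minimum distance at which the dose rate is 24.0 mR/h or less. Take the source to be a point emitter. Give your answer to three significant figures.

Since intensity falls as 1/r², d₂ = d₁·√(I₁/I₂).
I₁/I₂ = 640/24.0 = 26.67, so d₂ = 2.98 × √26.67 = 15.39 m.

15.4 m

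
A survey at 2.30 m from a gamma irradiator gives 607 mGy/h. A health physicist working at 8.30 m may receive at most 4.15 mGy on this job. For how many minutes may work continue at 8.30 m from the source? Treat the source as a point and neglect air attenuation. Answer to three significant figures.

Since intensity falls as 1/r², rate at 8.30 m:
607 × (2.30/8.30)² = 607 × 0.07679 = 46.61 mGy/h.
Stay time = 4.15 mGy ÷ 46.61 mGy/h = 0.08904 h = 5.342 min.

5.34 min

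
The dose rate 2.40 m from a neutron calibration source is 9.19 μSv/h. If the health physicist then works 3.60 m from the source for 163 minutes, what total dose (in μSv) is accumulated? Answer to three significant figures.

Intensity scales as (d₁/d₂)², so rate at 3.60 m:
9.19 × (2.40/3.60)² = 9.19 × 0.4444 = 4.084 μSv/h.
Dose = rate × time = 4.084 μSv/h × 2.717 h = 11.10 μSv.

11.1 μSv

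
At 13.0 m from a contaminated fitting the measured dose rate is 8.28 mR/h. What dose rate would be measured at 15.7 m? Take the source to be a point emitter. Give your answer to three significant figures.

5.68 mR/h

Intensity scales as (d₁/d₂)², so scaling from 13.0 m to 15.7 m:
8.28 × (13.0/15.7)² = 8.28 × 0.6856 = 5.677 mR/h.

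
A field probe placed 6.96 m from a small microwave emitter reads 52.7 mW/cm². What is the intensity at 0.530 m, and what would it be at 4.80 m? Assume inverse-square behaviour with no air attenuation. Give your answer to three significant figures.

9090 mW/cm²; 111 mW/cm²

Intensity scales as (d₁/d₂)², so
At 0.530 m: 52.7 × (6.96/0.530)² = 52.7 × 172.5 = 9091 mW/cm²
At 4.80 m: 9091 × (0.530/4.80)² = 9091 × 0.01219 = 110.8 mW/cm².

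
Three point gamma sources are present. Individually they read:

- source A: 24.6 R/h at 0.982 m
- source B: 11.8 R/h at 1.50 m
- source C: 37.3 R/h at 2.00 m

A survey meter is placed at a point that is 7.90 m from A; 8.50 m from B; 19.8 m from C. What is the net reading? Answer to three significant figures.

By superposition, sum each source's inverse-square contribution:
A: 24.6 × (0.982/7.90)² = 0.3801 R/h
B: 11.8 × (1.50/8.50)² = 0.3675 R/h
C: 37.3 × (2.00/19.8)² = 0.3806 R/h
Total = 0.3801 + 0.3675 + 0.3806 = 1.128 R/h.

1.13 R/h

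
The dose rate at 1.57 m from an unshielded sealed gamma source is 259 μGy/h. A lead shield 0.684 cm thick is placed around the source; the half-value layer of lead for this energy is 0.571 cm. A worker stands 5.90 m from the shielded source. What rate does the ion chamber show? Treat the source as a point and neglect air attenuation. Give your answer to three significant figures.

Distance alone: (1.57/5.90)² = 0.07081, so 259 × 0.07081 = 18.34 μGy/h.
Shield: 0.684/0.571 = 1.198 half-value layers → attenuation 2^(−1.198) = 0.4359.
Combined: 18.34 × 0.4359 = 7.994 μGy/h.

7.99 μGy/h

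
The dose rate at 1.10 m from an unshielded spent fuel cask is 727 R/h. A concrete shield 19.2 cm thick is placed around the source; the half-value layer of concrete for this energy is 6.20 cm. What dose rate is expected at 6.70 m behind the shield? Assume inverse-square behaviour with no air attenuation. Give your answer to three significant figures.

Distance alone: 727 × (1.10/6.70)² = 727 × 0.02695 = 19.59 R/h.
Shield: 19.2/6.20 = 3.097 half-value layers → attenuation 2^(−3.097) = 0.1169.
Combined: 19.59 × 0.1169 = 2.290 R/h.

2.29 R/h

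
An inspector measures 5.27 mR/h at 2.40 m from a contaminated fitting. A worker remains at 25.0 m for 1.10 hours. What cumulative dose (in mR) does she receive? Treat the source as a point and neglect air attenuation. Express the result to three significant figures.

0.0534 mR

Intensity scales as (d₁/d₂)², so rate at 25.0 m:
(2.40/25.0)² = 0.009216, so 5.27 × 0.009216 = 0.04857 mR/h.
Dose = rate × time = 0.04857 mR/h × 1.100 h = 0.05343 mR.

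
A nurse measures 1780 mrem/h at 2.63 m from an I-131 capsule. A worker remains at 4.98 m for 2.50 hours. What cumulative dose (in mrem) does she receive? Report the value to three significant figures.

By the inverse-square law, rate at 4.98 m:
1780 × (2.63/4.98)² = 1780 × 0.2789 = 496.4 mrem/h.
Dose = rate × time = 496.4 mrem/h × 2.500 h = 1241 mrem.

1240 mrem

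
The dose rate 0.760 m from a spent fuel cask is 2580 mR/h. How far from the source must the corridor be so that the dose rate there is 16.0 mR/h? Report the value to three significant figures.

By the inverse-square law, d₂ = d₁·√(I₁/I₂).
I₁/I₂ = 2580/16.0 = 161.2, so d₂ = 0.760 × √161.2 = 9.649 m.

9.65 m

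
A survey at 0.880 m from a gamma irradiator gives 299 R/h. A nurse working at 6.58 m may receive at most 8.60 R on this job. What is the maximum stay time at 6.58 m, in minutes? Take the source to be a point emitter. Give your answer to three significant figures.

96.5 min

By the inverse-square law, rate at 6.58 m:
299 × (0.880/6.58)² = 299 × 0.01789 = 5.349 R/h.
Stay time = 8.60 R ÷ 5.349 R/h = 1.608 h = 96.48 min.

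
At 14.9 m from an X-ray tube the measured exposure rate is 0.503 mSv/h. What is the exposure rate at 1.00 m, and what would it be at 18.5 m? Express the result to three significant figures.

Since intensity falls as 1/r²,
At 1.00 m: 0.503 × (14.9/1.00)² = 0.503 × 222.0 = 111.7 mSv/h
At 18.5 m: (1.00/18.5)² = 0.002922, so 111.7 × 0.002922 = 0.3264 mSv/h.

112 mSv/h; 0.326 mSv/h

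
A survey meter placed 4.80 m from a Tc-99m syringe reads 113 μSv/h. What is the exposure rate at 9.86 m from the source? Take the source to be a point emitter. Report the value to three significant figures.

Since intensity falls as 1/r², scaling from 4.80 m to 9.86 m:
113 × (4.80/9.86)² = 113 × 0.2370 = 26.78 μSv/h.

26.8 μSv/h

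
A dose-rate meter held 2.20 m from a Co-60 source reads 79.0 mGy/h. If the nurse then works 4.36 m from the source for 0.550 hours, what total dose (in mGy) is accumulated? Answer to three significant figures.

Using I₁d₁² = I₂d₂², rate at 4.36 m:
(2.20/4.36)² = 0.2546, so 79.0 × 0.2546 = 20.11 mGy/h.
Dose = rate × time = 20.11 mGy/h × 0.5500 h = 11.06 mGy.

11.1 mGy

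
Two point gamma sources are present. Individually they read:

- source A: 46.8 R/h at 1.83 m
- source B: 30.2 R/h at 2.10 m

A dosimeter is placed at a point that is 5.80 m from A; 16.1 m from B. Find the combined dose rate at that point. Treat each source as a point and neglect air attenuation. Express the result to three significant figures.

5.17 R/h

By superposition, sum each source's inverse-square contribution:
A: 46.8 × (1.83/5.80)² = 4.659 R/h
B: 30.2 × (2.10/16.1)² = 0.5138 R/h
Total = 4.659 + 0.5138 = 5.173 R/h.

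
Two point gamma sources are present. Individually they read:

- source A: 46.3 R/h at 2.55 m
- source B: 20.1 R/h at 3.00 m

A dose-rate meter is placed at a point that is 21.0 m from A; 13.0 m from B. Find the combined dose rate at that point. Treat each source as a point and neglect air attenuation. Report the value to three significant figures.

1.75 R/h

By superposition, sum each source's inverse-square contribution:
A: 46.3 × (2.55/21.0)² = 0.6827 R/h
B: 20.1 × (3.00/13.0)² = 1.070 R/h
Total = 0.6827 + 1.070 = 1.753 R/h.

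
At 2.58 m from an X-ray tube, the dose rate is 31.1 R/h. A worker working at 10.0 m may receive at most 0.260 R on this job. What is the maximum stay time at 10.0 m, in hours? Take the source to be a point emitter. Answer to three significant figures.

0.126 h

Using I₁d₁² = I₂d₂², rate at 10.0 m:
(2.58/10.0)² = 0.06656, so 31.1 × 0.06656 = 2.070 R/h.
Stay time = 0.260 R ÷ 2.070 R/h = 0.1256 h.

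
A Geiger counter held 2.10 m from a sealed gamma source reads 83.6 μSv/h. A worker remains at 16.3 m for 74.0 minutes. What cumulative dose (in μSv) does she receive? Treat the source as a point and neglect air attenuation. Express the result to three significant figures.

1.71 μSv

Using I₁d₁² = I₂d₂², rate at 16.3 m:
83.6 × (2.10/16.3)² = 83.6 × 0.01660 = 1.388 μSv/h.
Dose = rate × time = 1.388 μSv/h × 1.233 h = 1.711 μSv.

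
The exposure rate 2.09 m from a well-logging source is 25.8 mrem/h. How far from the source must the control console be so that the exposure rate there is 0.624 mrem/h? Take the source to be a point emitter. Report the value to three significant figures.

13.4 m

Applying the 1/r² law, d₂ = d₁·√(I₁/I₂).
I₁/I₂ = 25.8/0.624 = 41.35, so d₂ = 2.09 × √41.35 = 13.44 m.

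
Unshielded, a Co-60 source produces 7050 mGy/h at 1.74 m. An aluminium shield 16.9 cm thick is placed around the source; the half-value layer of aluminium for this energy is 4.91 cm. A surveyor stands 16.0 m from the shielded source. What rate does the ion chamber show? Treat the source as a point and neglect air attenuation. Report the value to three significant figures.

Distance alone: (1.74/16.0)² = 0.01183, so 7050 × 0.01183 = 83.40 mGy/h.
Shield: 16.9/4.91 = 3.442 half-value layers → attenuation 2^(−3.442) = 0.09201.
Combined: 83.40 × 0.09201 = 7.674 mGy/h.

7.67 mGy/h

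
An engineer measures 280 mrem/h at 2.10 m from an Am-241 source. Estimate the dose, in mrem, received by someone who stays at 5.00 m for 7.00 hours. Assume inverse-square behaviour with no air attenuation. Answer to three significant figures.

346 mrem

Since intensity falls as 1/r², rate at 5.00 m:
280 × (2.10/5.00)² = 280 × 0.1764 = 49.39 mrem/h.
Dose = rate × time = 49.39 mrem/h × 7.000 h = 345.7 mrem.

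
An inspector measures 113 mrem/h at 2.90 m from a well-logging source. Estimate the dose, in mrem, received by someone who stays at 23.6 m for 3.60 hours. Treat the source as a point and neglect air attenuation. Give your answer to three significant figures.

Using I₁d₁² = I₂d₂², rate at 23.6 m:
113 × (2.90/23.6)² = 113 × 0.01510 = 1.706 mrem/h.
Dose = rate × time = 1.706 mrem/h × 3.600 h = 6.142 mrem.

6.14 mrem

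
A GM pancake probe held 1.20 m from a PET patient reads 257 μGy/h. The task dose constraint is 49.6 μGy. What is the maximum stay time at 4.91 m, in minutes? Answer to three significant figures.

By the inverse-square law, rate at 4.91 m:
257 × (1.20/4.91)² = 257 × 0.05973 = 15.35 μGy/h.
Stay time = 49.6 μGy ÷ 15.35 μGy/h = 3.231 h = 193.9 min.

194 min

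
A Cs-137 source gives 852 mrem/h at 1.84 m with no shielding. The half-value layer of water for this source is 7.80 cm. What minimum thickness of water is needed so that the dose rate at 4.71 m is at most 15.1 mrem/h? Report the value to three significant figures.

At 4.71 m, distance alone gives 852 × (1.84/4.71)² = 852 × 0.1526 = 130.0 mrem/h.
Further attenuation needed: 130.0/15.1 = 8.609.
n = log₂(8.609) = 3.106 half-value layers.
Thickness = 3.106 × 7.80 cm = 24.23 cm.

24.2 cm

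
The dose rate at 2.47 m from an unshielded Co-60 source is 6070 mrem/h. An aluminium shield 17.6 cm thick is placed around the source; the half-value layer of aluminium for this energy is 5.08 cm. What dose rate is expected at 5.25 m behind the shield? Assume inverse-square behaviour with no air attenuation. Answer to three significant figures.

Distance alone: 6070 × (2.47/5.25)² = 6070 × 0.2213 = 1343 mrem/h.
Shield: 17.6/5.08 = 3.465 half-value layers → attenuation 2^(−3.465) = 0.09056.
Combined: 1343 × 0.09056 = 121.6 mrem/h.

122 mrem/h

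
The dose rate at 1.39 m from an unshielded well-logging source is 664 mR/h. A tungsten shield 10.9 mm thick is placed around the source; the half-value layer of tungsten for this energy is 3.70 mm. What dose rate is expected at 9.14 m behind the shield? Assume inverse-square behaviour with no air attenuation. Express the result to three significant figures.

1.99 mR/h

Distance alone: (1.39/9.14)² = 0.02313, so 664 × 0.02313 = 15.36 mR/h.
Shield: 10.9/3.70 = 2.946 half-value layers → attenuation 2^(−2.946) = 0.1298.
Combined: 15.36 × 0.1298 = 1.994 mR/h.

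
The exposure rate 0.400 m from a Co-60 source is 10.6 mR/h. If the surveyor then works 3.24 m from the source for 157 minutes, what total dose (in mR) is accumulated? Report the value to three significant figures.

0.423 mR

Using I₁d₁² = I₂d₂², rate at 3.24 m:
10.6 × (0.400/3.24)² = 10.6 × 0.01524 = 0.1615 mR/h.
Dose = rate × time = 0.1615 mR/h × 2.617 h = 0.4226 mR.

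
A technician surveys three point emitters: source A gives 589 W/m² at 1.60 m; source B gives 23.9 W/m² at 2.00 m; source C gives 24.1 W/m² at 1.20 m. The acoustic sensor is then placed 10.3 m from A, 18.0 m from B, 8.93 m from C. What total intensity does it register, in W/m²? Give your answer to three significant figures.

14.9 W/m²

Each source contributes Iᵢ·(dᵢ/rᵢ)²; contributions add.
A: 589 × (1.60/10.3)² = 14.21 W/m²
B: 23.9 × (2.00/18.0)² = 0.2951 W/m²
C: 24.1 × (1.20/8.93)² = 0.4352 W/m²
Total = 14.21 + 0.2951 + 0.4352 = 14.94 W/m².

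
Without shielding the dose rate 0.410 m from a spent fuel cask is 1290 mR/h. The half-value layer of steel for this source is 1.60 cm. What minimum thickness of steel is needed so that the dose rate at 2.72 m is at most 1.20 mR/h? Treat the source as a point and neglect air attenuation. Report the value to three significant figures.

7.38 cm

At 2.72 m, distance alone gives 1290 × (0.410/2.72)² = 1290 × 0.02272 = 29.31 mR/h.
Further attenuation needed: 29.31/1.20 = 24.43.
n = log₂(24.43) = 4.611 half-value layers.
Thickness = 4.611 × 1.60 cm = 7.378 cm.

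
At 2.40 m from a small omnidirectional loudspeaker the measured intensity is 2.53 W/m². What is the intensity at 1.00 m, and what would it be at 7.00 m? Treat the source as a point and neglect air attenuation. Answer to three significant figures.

Since intensity falls as 1/r²,
At 1.00 m: 2.53 × (2.40/1.00)² = 2.53 × 5.760 = 14.57 W/m²
At 7.00 m: (1.00/7.00)² = 0.02041, so 14.57 × 0.02041 = 0.2974 W/m².

14.6 W/m²; 0.297 W/m²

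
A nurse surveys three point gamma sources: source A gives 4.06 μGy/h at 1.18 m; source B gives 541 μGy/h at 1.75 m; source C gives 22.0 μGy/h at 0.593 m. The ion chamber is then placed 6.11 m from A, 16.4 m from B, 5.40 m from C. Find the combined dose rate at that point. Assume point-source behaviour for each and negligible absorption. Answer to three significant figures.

6.58 μGy/h

By superposition, sum each source's inverse-square contribution:
A: 4.06 × (1.18/6.11)² = 0.1514 μGy/h
B: 541 × (1.75/16.4)² = 6.160 μGy/h
C: 22.0 × (0.593/5.40)² = 0.2653 μGy/h
Total = 0.1514 + 6.160 + 0.2653 = 6.577 μGy/h.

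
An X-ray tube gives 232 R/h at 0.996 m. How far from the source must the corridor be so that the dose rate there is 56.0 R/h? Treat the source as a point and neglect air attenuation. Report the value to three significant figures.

Since intensity falls as 1/r², d₂ = d₁·√(I₁/I₂).
I₁/I₂ = 232/56.0 = 4.143, so d₂ = 0.996 × √4.143 = 2.027 m.

2.03 m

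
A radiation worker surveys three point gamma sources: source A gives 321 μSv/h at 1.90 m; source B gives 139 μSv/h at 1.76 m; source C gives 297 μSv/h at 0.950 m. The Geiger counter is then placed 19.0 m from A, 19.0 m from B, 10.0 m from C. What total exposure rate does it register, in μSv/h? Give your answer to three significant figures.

7.08 μSv/h

Each source contributes Iᵢ·(dᵢ/rᵢ)²; contributions add.
A: 321 × (1.90/19.0)² = 3.210 μSv/h
B: 139 × (1.76/19.0)² = 1.193 μSv/h
C: 297 × (0.950/10.0)² = 2.680 μSv/h
Total = 3.210 + 1.193 + 2.680 = 7.083 μSv/h.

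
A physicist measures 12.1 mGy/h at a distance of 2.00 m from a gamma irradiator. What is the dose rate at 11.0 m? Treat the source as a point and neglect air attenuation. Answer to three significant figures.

Using I₁d₁² = I₂d₂², the rate at 11.0 m is
(2.00/11.0)² = 0.03306, so 12.1 × 0.03306 = 0.4000 mGy/h.

0.400 mGy/h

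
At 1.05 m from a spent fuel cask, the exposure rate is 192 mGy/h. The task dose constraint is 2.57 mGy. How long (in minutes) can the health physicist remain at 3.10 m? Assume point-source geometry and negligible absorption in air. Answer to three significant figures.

7.00 min

Since intensity falls as 1/r², rate at 3.10 m:
192 × (1.05/3.10)² = 192 × 0.1147 = 22.02 mGy/h.
Stay time = 2.57 mGy ÷ 22.02 mGy/h = 0.1167 h = 7.002 min.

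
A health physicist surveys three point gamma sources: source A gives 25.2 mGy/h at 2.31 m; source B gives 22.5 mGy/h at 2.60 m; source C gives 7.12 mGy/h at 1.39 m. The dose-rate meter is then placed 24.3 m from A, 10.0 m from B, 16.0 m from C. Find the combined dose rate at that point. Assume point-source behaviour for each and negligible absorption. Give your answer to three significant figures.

By superposition, sum each source's inverse-square contribution:
A: 25.2 × (2.31/24.3)² = 0.2277 mGy/h
B: 22.5 × (2.60/10.0)² = 1.521 mGy/h
C: 7.12 × (1.39/16.0)² = 0.05374 mGy/h
Total = 0.2277 + 1.521 + 0.05374 = 1.802 mGy/h.

1.80 mGy/h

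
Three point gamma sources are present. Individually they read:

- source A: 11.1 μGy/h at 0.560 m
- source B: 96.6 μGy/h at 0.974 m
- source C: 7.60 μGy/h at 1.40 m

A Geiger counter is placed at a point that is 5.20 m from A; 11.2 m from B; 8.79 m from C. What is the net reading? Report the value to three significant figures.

By superposition, sum each source's inverse-square contribution:
A: 11.1 × (0.560/5.20)² = 0.1287 μGy/h
B: 96.6 × (0.974/11.2)² = 0.7306 μGy/h
C: 7.60 × (1.40/8.79)² = 0.1928 μGy/h
Total = 0.1287 + 0.7306 + 0.1928 = 1.052 μGy/h.

1.05 μGy/h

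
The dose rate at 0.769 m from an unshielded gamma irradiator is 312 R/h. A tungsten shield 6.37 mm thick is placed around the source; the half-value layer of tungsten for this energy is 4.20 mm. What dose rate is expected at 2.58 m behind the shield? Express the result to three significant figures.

Distance alone: 312 × (0.769/2.58)² = 312 × 0.08884 = 27.72 R/h.
Shield: 6.37/4.20 = 1.517 half-value layers → attenuation 2^(−1.517) = 0.3494.
Combined: 27.72 × 0.3494 = 9.685 R/h.

9.69 R/h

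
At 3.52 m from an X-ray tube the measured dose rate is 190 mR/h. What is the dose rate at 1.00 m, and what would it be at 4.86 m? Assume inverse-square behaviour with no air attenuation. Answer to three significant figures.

2350 mR/h; 99.7 mR/h

Since intensity falls as 1/r²,
At 1.00 m: (3.52/1.00)² = 12.39, so 190 × 12.39 = 2354 mR/h
At 4.86 m: 2354 × (1.00/4.86)² = 2354 × 0.04234 = 99.67 mR/h.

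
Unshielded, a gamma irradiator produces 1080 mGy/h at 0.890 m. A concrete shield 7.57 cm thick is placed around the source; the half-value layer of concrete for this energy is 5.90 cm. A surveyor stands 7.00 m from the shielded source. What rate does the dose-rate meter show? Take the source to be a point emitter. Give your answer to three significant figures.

7.17 mGy/h

Distance alone: (0.890/7.00)² = 0.01617, so 1080 × 0.01617 = 17.46 mGy/h.
Shield: 7.57/5.90 = 1.283 half-value layers → attenuation 2^(−1.283) = 0.4109.
Combined: 17.46 × 0.4109 = 7.174 mGy/h.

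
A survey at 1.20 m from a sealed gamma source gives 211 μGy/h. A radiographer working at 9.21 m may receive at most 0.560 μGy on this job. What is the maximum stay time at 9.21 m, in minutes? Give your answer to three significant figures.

9.38 min

By the inverse-square law, rate at 9.21 m:
(1.20/9.21)² = 0.01698, so 211 × 0.01698 = 3.583 μGy/h.
Stay time = 0.560 μGy ÷ 3.583 μGy/h = 0.1563 h = 9.378 min.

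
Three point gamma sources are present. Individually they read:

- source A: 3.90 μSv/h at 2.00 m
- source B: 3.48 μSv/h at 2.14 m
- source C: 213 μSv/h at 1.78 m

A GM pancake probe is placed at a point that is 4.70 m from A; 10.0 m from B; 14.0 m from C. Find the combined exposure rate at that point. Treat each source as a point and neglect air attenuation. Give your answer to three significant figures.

Each source contributes Iᵢ·(dᵢ/rᵢ)²; contributions add.
A: 3.90 × (2.00/4.70)² = 0.7062 μSv/h
B: 3.48 × (2.14/10.0)² = 0.1594 μSv/h
C: 213 × (1.78/14.0)² = 3.443 μSv/h
Total = 0.7062 + 0.1594 + 3.443 = 4.309 μSv/h.

4.31 μSv/h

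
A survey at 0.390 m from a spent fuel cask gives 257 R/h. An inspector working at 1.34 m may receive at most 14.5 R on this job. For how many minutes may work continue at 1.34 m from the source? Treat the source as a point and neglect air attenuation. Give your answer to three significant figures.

Since intensity falls as 1/r², rate at 1.34 m:
(0.390/1.34)² = 0.08471, so 257 × 0.08471 = 21.77 R/h.
Stay time = 14.5 R ÷ 21.77 R/h = 0.6661 h = 39.97 min.

40.0 min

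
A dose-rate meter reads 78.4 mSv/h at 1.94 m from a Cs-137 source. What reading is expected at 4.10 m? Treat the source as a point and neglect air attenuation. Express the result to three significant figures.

Intensity scales as (d₁/d₂)², so the rate at 4.10 m is
78.4 × (1.94/4.10)² = 78.4 × 0.2239 = 17.55 mSv/h.

17.6 mSv/h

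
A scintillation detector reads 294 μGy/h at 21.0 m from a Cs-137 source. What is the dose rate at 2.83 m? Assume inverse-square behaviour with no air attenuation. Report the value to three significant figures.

Intensity scales as (d₁/d₂)², so the rate at 2.83 m is
294 × (21.0/2.83)² = 294 × 55.06 = 16190 μGy/h.

16200 μGy/h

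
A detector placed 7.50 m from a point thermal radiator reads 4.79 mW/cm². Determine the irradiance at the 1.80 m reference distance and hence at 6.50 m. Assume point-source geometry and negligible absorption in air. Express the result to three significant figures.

83.2 mW/cm²; 6.38 mW/cm²

Applying the 1/r² law,
At 1.80 m: 4.79 × (7.50/1.80)² = 4.79 × 17.36 = 83.15 mW/cm²
At 6.50 m: (1.80/6.50)² = 0.07669, so 83.15 × 0.07669 = 6.377 mW/cm².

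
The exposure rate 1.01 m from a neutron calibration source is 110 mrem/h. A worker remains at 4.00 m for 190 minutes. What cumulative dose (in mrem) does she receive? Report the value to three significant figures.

Intensity scales as (d₁/d₂)², so rate at 4.00 m:
110 × (1.01/4.00)² = 110 × 0.06376 = 7.014 mrem/h.
Dose = rate × time = 7.014 mrem/h × 3.167 h = 22.21 mrem.

22.2 mrem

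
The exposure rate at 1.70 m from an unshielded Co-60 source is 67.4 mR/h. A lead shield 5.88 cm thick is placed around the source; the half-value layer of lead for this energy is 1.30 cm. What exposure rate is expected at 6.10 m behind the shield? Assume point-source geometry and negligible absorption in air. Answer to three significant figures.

Distance alone: 67.4 × (1.70/6.10)² = 67.4 × 0.07767 = 5.235 mR/h.
Shield: 5.88/1.30 = 4.523 half-value layers → attenuation 2^(−4.523) = 0.04350.
Combined: 5.235 × 0.04350 = 0.2277 mR/h.

0.228 mR/h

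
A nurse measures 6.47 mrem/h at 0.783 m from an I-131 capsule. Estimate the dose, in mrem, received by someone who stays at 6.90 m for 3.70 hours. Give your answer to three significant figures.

Applying the 1/r² law, rate at 6.90 m:
(0.783/6.90)² = 0.01288, so 6.47 × 0.01288 = 0.08333 mrem/h.
Dose = rate × time = 0.08333 mrem/h × 3.700 h = 0.3083 mrem.

0.308 mrem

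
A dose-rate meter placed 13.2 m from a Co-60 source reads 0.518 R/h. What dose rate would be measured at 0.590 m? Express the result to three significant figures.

By the inverse-square law, scaling from 13.2 m to 0.590 m:
0.518 × (13.2/0.590)² = 0.518 × 500.5 = 259.3 R/h.

259 R/h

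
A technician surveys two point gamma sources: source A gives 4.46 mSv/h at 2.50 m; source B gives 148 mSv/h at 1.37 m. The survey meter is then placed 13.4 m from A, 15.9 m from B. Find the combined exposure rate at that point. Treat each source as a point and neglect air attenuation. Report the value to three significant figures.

Each source contributes Iᵢ·(dᵢ/rᵢ)²; contributions add.
A: 4.46 × (2.50/13.4)² = 0.1552 mSv/h
B: 148 × (1.37/15.9)² = 1.099 mSv/h
Total = 0.1552 + 1.099 = 1.254 mSv/h.

1.25 mSv/h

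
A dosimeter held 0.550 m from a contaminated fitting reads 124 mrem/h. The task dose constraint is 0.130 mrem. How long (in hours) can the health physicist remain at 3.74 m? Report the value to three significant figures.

0.0485 h

By the inverse-square law, rate at 3.74 m:
(0.550/3.74)² = 0.02163, so 124 × 0.02163 = 2.682 mrem/h.
Stay time = 0.130 mrem ÷ 2.682 mrem/h = 0.04847 h.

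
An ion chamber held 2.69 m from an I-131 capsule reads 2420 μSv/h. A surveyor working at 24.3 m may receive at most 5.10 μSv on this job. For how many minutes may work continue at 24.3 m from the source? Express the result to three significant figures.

By the inverse-square law, rate at 24.3 m:
(2.69/24.3)² = 0.01225, so 2420 × 0.01225 = 29.64 μSv/h.
Stay time = 5.10 μSv ÷ 29.64 μSv/h = 0.1721 h = 10.33 min.

10.3 min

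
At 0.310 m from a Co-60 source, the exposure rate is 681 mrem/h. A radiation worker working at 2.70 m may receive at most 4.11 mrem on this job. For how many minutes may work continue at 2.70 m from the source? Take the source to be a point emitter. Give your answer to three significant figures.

27.5 min

Since intensity falls as 1/r², rate at 2.70 m:
(0.310/2.70)² = 0.01318, so 681 × 0.01318 = 8.976 mrem/h.
Stay time = 4.11 mrem ÷ 8.976 mrem/h = 0.4579 h = 27.47 min.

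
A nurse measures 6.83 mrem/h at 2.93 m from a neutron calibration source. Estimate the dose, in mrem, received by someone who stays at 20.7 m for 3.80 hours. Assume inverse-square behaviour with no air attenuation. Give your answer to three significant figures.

Applying the 1/r² law, rate at 20.7 m:
(2.93/20.7)² = 0.02004, so 6.83 × 0.02004 = 0.1369 mrem/h.
Dose = rate × time = 0.1369 mrem/h × 3.800 h = 0.5202 mrem.

0.520 mrem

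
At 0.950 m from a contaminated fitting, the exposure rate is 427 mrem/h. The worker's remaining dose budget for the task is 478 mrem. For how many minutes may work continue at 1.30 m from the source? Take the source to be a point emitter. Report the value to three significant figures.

Using I₁d₁² = I₂d₂², rate at 1.30 m:
427 × (0.950/1.30)² = 427 × 0.5340 = 228.0 mrem/h.
Stay time = 478 mrem ÷ 228.0 mrem/h = 2.096 h = 125.8 min.

126 min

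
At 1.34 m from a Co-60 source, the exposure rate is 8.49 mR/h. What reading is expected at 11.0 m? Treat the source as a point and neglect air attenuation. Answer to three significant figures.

0.126 mR/h

Since intensity falls as 1/r², the rate at 11.0 m is
8.49 × (1.34/11.0)² = 8.49 × 0.01484 = 0.1260 mR/h.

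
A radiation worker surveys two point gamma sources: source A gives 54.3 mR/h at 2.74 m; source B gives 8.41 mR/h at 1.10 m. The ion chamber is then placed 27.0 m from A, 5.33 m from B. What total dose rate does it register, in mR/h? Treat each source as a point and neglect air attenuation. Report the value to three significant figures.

By superposition, sum each source's inverse-square contribution:
A: 54.3 × (2.74/27.0)² = 0.5592 mR/h
B: 8.41 × (1.10/5.33)² = 0.3582 mR/h
Total = 0.5592 + 0.3582 = 0.9174 mR/h.

0.917 mR/h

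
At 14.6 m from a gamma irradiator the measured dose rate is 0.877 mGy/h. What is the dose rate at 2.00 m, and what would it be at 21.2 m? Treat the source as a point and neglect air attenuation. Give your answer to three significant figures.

Using I₁d₁² = I₂d₂²,
At 2.00 m: 0.877 × (14.6/2.00)² = 0.877 × 53.29 = 46.74 mGy/h
At 21.2 m: 46.74 × (2.00/21.2)² = 46.74 × 0.008900 = 0.4160 mGy/h.

46.7 mGy/h; 0.416 mGy/h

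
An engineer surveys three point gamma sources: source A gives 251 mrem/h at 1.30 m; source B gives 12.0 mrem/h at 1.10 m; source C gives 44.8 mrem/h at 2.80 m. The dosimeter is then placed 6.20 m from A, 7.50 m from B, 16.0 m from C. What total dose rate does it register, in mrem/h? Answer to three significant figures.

12.7 mrem/h

Each source contributes Iᵢ·(dᵢ/rᵢ)²; contributions add.
A: 251 × (1.30/6.20)² = 11.04 mrem/h
B: 12.0 × (1.10/7.50)² = 0.2581 mrem/h
C: 44.8 × (2.80/16.0)² = 1.372 mrem/h
Total = 11.04 + 0.2581 + 1.372 = 12.67 mrem/h.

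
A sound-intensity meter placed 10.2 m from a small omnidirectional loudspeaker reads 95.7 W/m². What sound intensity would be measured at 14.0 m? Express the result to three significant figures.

Intensity scales as (d₁/d₂)², so scaling from 10.2 m to 14.0 m:
(10.2/14.0)² = 0.5308, so 95.7 × 0.5308 = 50.80 W/m².

50.8 W/m²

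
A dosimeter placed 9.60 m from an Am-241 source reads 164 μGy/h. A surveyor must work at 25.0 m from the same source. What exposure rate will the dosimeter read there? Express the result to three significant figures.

24.2 μGy/h

Since intensity falls as 1/r², scaling from 9.60 m to 25.0 m:
(9.60/25.0)² = 0.1475, so 164 × 0.1475 = 24.19 μGy/h.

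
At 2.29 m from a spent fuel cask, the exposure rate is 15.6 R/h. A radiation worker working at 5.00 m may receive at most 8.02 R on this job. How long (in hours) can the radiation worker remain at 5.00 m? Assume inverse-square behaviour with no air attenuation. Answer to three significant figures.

Since intensity falls as 1/r², rate at 5.00 m:
(2.29/5.00)² = 0.2098, so 15.6 × 0.2098 = 3.273 R/h.
Stay time = 8.02 R ÷ 3.273 R/h = 2.450 h.

2.45 h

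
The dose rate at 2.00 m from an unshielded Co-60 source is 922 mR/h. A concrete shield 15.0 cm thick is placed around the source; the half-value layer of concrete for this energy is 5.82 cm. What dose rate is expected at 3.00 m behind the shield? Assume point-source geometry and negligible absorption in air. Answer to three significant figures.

68.7 mR/h

Distance alone: (2.00/3.00)² = 0.4444, so 922 × 0.4444 = 409.7 mR/h.
Shield: 15.0/5.82 = 2.577 half-value layers → attenuation 2^(−2.577) = 0.1676.
Combined: 409.7 × 0.1676 = 68.67 mR/h.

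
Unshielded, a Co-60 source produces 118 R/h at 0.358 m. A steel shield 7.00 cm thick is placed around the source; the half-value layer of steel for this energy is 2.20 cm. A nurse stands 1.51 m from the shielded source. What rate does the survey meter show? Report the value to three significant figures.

Distance alone: 118 × (0.358/1.51)² = 118 × 0.05621 = 6.633 R/h.
Shield: 7.00/2.20 = 3.182 half-value layers → attenuation 2^(−3.182) = 0.1102.
Combined: 6.633 × 0.1102 = 0.7310 R/h.

0.731 R/h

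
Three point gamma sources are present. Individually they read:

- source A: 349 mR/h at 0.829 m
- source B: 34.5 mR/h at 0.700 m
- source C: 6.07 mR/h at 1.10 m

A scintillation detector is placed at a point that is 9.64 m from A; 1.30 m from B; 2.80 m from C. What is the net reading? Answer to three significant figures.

13.5 mR/h

Each source contributes Iᵢ·(dᵢ/rᵢ)²; contributions add.
A: 349 × (0.829/9.64)² = 2.581 mR/h
B: 34.5 × (0.700/1.30)² = 10.00 mR/h
C: 6.07 × (1.10/2.80)² = 0.9368 mR/h
Total = 2.581 + 10.00 + 0.9368 = 13.52 mR/h.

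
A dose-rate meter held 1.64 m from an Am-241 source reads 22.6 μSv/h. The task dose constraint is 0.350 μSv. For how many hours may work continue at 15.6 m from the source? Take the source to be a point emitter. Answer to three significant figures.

1.40 h

By the inverse-square law, rate at 15.6 m:
(1.64/15.6)² = 0.01105, so 22.6 × 0.01105 = 0.2497 μSv/h.
Stay time = 0.350 μSv ÷ 0.2497 μSv/h = 1.402 h.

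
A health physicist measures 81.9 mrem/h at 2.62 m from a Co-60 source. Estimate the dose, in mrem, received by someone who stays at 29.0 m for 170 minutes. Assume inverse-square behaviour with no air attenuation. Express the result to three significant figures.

Using I₁d₁² = I₂d₂², rate at 29.0 m:
81.9 × (2.62/29.0)² = 81.9 × 0.008162 = 0.6685 mrem/h.
Dose = rate × time = 0.6685 mrem/h × 2.833 h = 1.894 mrem.

1.89 mrem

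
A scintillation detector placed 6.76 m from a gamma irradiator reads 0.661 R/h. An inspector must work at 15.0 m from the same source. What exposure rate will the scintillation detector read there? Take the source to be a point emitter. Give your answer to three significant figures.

Using I₁d₁² = I₂d₂², scaling from 6.76 m to 15.0 m:
0.661 × (6.76/15.0)² = 0.661 × 0.2031 = 0.1342 R/h.

0.134 R/h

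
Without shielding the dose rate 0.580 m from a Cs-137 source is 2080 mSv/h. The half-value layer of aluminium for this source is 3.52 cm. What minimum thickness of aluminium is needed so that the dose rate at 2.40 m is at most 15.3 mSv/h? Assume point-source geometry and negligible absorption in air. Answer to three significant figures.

10.5 cm

At 2.40 m, distance alone gives (0.580/2.40)² = 0.05840, so 2080 × 0.05840 = 121.5 mSv/h.
Further attenuation needed: 121.5/15.3 = 7.941.
n = log₂(7.941) = 2.989 half-value layers.
Thickness = 2.989 × 3.52 cm = 10.52 cm.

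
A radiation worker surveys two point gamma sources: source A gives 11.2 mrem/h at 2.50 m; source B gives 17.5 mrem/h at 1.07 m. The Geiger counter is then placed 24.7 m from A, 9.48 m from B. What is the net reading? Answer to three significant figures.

0.338 mrem/h

Each source contributes Iᵢ·(dᵢ/rᵢ)²; contributions add.
A: 11.2 × (2.50/24.7)² = 0.1147 mrem/h
B: 17.5 × (1.07/9.48)² = 0.2229 mrem/h
Total = 0.1147 + 0.2229 = 0.3376 mrem/h.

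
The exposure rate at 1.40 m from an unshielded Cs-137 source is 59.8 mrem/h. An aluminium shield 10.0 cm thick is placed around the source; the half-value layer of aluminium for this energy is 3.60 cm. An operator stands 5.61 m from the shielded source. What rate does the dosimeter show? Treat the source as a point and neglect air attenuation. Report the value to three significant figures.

0.543 mrem/h

Distance alone: (1.40/5.61)² = 0.06228, so 59.8 × 0.06228 = 3.724 mrem/h.
Shield: 10.0/3.60 = 2.778 half-value layers → attenuation 2^(−2.778) = 0.1458.
Combined: 3.724 × 0.1458 = 0.5430 mrem/h.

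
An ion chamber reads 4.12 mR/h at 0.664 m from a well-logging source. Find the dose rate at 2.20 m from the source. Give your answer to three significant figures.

0.375 mR/h

Intensity scales as (d₁/d₂)², so the rate at 2.20 m is
(0.664/2.20)² = 0.09109, so 4.12 × 0.09109 = 0.3753 mR/h.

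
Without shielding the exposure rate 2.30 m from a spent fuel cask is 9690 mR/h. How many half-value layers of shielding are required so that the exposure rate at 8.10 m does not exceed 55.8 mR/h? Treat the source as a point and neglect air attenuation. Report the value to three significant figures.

3.81 half-value layers

At 8.10 m, distance alone gives 9690 × (2.30/8.10)² = 9690 × 0.08063 = 781.3 mR/h.
Further attenuation needed: 781.3/55.8 = 14.00.
n = log₂(14.00) = 3.807 half-value layers.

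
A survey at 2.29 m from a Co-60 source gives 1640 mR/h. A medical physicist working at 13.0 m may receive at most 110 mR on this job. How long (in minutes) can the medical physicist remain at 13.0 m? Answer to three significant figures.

Using I₁d₁² = I₂d₂², rate at 13.0 m:
(2.29/13.0)² = 0.03103, so 1640 × 0.03103 = 50.89 mR/h.
Stay time = 110 mR ÷ 50.89 mR/h = 2.162 h = 129.7 min.

130 min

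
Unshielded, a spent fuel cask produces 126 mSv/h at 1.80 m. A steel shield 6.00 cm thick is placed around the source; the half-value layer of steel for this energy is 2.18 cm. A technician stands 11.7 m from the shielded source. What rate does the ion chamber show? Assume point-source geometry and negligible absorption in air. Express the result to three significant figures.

Distance alone: (1.80/11.7)² = 0.02367, so 126 × 0.02367 = 2.982 mSv/h.
Shield: 6.00/2.18 = 2.752 half-value layers → attenuation 2^(−2.752) = 0.1484.
Combined: 2.982 × 0.1484 = 0.4425 mSv/h.

0.443 mSv/h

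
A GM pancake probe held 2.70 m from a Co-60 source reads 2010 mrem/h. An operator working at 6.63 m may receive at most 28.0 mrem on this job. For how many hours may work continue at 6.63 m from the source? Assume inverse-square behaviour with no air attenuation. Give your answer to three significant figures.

0.0840 h

Applying the 1/r² law, rate at 6.63 m:
2010 × (2.70/6.63)² = 2010 × 0.1658 = 333.3 mrem/h.
Stay time = 28.0 mrem ÷ 333.3 mrem/h = 0.08401 h.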